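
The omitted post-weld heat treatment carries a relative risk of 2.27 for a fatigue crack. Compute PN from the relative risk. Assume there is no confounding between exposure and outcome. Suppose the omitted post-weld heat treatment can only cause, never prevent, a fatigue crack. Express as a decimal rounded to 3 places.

Under exogeneity and monotonicity, PN = (RR − 1) / RR = 1 − 1/RR.
PN = (2.27 − 1) / 2.27 = 1.27 / 2.27 ≈ 0.5595

PN ≈ 0.559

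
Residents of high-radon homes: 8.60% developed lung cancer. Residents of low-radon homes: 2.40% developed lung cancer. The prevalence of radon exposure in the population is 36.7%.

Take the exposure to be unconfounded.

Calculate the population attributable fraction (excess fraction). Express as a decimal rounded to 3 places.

p₁ = 0.086, p₀ = 0.024.
Overall risk P(Y=1) = π·p₁ + (1−π)·p₀ = 0.367×0.086 + 0.633×0.024 = 0.046754.
Under exogeneity, PAF = [P(Y=1) − p₀] / P(Y=1).
PAF = (0.046754 − 0.024) / 0.046754 ≈ 0.4867

PAF ≈ 0.487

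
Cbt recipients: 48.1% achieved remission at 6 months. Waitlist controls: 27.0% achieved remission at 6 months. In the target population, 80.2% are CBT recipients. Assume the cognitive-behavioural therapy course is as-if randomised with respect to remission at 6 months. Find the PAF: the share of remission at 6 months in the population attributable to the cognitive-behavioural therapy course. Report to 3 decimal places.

PAF ≈ 0.385

p₁ = 0.481, p₀ = 0.27.
Overall risk P(Y=1) = π·p₁ + (1−π)·p₀ = 0.802×0.481 + 0.198×0.27 = 0.43922.
Under exogeneity, PAF = [P(Y=1) − p₀] / P(Y=1).
PAF = (0.43922 − 0.27) / 0.43922 ≈ 0.3853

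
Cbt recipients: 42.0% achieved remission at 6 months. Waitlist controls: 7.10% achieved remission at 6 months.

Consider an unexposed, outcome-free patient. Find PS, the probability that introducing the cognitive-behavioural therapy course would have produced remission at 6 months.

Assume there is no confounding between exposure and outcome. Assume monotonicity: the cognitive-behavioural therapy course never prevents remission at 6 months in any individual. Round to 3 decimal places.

p₁ = 0.42, p₀ = 0.071.
Under exogeneity and monotonicity, PS = (p₁ − p₀) / (1 − p₀).
PS = (0.42 − 0.071) / (1 − 0.071) = 0.349 / 0.929 ≈ 0.3757

PS ≈ 0.376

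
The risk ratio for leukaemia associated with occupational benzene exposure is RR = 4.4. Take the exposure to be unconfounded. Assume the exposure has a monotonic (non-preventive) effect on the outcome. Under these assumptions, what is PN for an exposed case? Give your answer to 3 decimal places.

PN ≈ 0.773

Under exogeneity and monotonicity, PN = (RR − 1) / RR = 1 − 1/RR.
PN = (4.4 − 1) / 4.4 = 3.4 / 4.4 ≈ 0.7727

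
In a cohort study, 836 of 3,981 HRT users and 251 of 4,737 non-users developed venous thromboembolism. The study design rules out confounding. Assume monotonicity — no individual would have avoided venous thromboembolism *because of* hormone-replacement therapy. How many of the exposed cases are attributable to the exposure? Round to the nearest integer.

about 625 cases

p₁ = P(outcome | exposed) = 836/3981 = 0.21
p₀ = P(outcome | unexposed) = 251/4737 = 0.052987
PN = (p₁ − p₀)/p₁ = (0.21 − 0.052987) / 0.21 ≈ 0.74768.
Attributable cases ≈ PN × (exposed cases) = 0.74768 × 836 ≈ 625.06.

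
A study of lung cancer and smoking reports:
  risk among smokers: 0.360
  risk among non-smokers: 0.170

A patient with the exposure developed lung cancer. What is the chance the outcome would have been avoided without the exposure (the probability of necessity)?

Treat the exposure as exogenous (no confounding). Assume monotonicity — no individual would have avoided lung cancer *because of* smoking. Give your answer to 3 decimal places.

PN ≈ 0.528

Let p₁ = 0.36, p₀ = 0.17.
Under exogeneity and monotonicity, PN = (p₁ − p₀) / p₁.
PN = (0.36 − 0.17) / 0.36 = 0.19 / 0.36 ≈ 0.5278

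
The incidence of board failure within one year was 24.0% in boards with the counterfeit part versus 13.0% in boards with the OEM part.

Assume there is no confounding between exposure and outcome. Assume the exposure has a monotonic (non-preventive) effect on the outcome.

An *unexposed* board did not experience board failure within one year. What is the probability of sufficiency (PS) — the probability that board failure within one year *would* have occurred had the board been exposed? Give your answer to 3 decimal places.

p₁ = 0.24, p₀ = 0.13.
Under exogeneity and monotonicity, PS = (p₁ − p₀) / (1 − p₀).
PS = (0.24 − 0.13) / (1 − 0.13) = 0.11 / 0.87 ≈ 0.1264

PS ≈ 0.126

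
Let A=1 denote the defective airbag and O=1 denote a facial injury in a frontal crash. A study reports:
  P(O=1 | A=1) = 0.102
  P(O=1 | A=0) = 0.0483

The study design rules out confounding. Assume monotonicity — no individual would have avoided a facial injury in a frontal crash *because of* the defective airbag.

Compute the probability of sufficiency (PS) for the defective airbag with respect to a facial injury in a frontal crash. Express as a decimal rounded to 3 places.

Let p₁ = 0.102, p₀ = 0.0483.
Under exogeneity and monotonicity, PS = (p₁ − p₀) / (1 − p₀).
PS = (0.102 − 0.0483) / (1 − 0.0483) = 0.0537 / 0.9517 ≈ 0.0564

PS ≈ 0.056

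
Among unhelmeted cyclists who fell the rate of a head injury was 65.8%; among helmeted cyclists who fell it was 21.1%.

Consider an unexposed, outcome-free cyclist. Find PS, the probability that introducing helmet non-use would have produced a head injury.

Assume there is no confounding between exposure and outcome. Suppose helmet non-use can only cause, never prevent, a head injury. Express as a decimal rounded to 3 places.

PS ≈ 0.567

p₁ = 0.658, p₀ = 0.211.
Under exogeneity and monotonicity, PS = (p₁ − p₀) / (1 − p₀).
PS = (0.658 − 0.211) / (1 − 0.211) = 0.447 / 0.789 ≈ 0.5665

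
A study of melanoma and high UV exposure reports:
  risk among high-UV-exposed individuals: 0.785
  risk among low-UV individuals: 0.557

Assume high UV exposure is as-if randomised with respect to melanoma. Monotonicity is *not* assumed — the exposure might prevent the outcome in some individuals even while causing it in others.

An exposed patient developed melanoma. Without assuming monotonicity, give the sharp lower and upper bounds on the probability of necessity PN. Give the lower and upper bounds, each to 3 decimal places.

0.290 ≤ PN ≤ 0.564

Let p₁ = 0.785, p₀ = 0.557.
Under exogeneity alone the bounds on PN are max{0,(p₁−p₀)/p₁} ≤ PN ≤ min{1,(1−p₀)/p₁}.
  lower = (p₁ − p₀)/p₁ = 0.228 / 0.785 ≈ 0.2904
  upper = min{1, (1 − p₀)/p₁} = 0.443 / 0.785 ≈ 0.5643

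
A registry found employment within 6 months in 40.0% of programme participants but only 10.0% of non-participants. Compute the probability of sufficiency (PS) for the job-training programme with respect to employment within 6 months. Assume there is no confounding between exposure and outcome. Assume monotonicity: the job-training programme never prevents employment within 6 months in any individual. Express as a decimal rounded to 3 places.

p₁ = 0.4, p₀ = 0.1.
Under exogeneity and monotonicity, PS = (p₁ − p₀) / (1 − p₀).
PS = (0.4 − 0.1) / (1 − 0.1) = 0.3 / 0.9 ≈ 0.3333

PS ≈ 0.333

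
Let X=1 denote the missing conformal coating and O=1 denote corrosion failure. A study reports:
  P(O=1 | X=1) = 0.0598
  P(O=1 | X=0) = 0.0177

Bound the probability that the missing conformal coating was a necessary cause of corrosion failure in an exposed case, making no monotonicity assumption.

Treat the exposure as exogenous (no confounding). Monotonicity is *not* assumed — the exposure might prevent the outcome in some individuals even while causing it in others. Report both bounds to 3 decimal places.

Let p₁ = 0.0598, p₀ = 0.0177.
Under exogeneity alone the bounds on PN are max{0,(p₁−p₀)/p₁} ≤ PN ≤ min{1,(1−p₀)/p₁}.
  lower = (p₁ − p₀)/p₁ = 0.0421 / 0.0598 ≈ 0.7040
  upper = min{1, (1 − p₀)/p₁} = 0.9823 / 0.0598 ≈ 16.4264 → capped at 1

0.704 ≤ PN ≤ 1.000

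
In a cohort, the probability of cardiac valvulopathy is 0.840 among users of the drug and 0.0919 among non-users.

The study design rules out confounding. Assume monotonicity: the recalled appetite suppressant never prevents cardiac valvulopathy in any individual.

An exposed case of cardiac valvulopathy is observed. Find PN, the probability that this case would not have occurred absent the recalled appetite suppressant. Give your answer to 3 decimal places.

PN ≈ 0.891

Let p₁ = 0.84, p₀ = 0.0919.
Under exogeneity and monotonicity, PN = (p₁ − p₀) / p₁.
PN = (0.84 − 0.0919) / 0.84 = 0.7481 / 0.84 ≈ 0.8906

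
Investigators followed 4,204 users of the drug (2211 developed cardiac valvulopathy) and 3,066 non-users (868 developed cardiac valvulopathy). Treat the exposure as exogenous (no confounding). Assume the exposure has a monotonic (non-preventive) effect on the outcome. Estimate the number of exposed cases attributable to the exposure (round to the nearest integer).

p₁ = P(outcome | exposed) = 2211/4204 = 0.52593
p₀ = P(outcome | unexposed) = 868/3066 = 0.28311
PN = (p₁ − p₀)/p₁ = (0.52593 − 0.28311) / 0.52593 ≈ 0.46170.
Attributable cases ≈ PN × (exposed cases) = 0.46170 × 2211 ≈ 1020.83.

about 1021 cases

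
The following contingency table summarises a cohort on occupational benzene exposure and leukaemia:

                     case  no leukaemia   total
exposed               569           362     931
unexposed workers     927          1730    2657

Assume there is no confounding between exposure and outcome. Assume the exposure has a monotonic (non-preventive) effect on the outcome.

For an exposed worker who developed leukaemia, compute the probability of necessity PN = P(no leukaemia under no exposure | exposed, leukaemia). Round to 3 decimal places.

PN ≈ 0.429

p₁ = P(outcome | exposed) = 569/931 = 0.61117
p₀ = P(outcome | unexposed) = 927/2657 = 0.34889
Under exogeneity and monotonicity, PN = (p₁ − p₀)/p₁.
PN = (0.61117 − 0.34889) / 0.61117 ≈ 0.4291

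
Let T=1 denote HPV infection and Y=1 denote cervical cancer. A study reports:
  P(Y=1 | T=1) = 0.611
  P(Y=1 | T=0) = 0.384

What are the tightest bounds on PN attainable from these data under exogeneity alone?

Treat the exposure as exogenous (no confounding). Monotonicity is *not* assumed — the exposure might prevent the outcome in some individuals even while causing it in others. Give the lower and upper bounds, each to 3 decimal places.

0.372 ≤ PN ≤ 1.000

Let p₁ = 0.611, p₀ = 0.384.
Under exogeneity alone the bounds on PN are max{0,(p₁−p₀)/p₁} ≤ PN ≤ min{1,(1−p₀)/p₁}.
  lower = (p₁ − p₀)/p₁ = 0.227 / 0.611 ≈ 0.3715
  upper = min{1, (1 − p₀)/p₁} = 0.616 / 0.611 ≈ 1.0082 → capped at 1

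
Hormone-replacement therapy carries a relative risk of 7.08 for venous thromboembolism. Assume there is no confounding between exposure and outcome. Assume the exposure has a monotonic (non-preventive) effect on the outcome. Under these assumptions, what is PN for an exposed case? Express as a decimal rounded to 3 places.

PN ≈ 0.859

Under exogeneity and monotonicity, PN = (RR − 1) / RR = 1 − 1/RR.
PN = (7.08 − 1) / 7.08 = 6.08 / 7.08 ≈ 0.8588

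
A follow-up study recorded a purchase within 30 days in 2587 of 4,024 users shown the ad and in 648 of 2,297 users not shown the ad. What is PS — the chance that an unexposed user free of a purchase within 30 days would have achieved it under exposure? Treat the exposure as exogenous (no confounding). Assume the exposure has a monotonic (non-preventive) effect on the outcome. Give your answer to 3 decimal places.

p₁ = P(outcome | exposed) = 2587/4024 = 0.64289
p₀ = P(outcome | unexposed) = 648/2297 = 0.28211
Under exogeneity and monotonicity, PS = (p₁ − p₀) / (1 − p₀).
PS = (0.64289 − 0.28211) / (1 − 0.28211) = 0.36079 / 0.71789 ≈ 0.5026

PS ≈ 0.503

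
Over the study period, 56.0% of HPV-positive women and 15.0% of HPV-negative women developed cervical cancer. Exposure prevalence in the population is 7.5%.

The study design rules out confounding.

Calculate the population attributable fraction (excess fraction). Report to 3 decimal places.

PAF ≈ 0.170

p₁ = 0.56, p₀ = 0.15.
Overall risk P(Y=1) = π·p₁ + (1−π)·p₀ = 0.075×0.56 + 0.925×0.15 = 0.18075.
Under exogeneity, PAF = [P(Y=1) − p₀] / P(Y=1).
PAF = (0.18075 − 0.15) / 0.18075 ≈ 0.1701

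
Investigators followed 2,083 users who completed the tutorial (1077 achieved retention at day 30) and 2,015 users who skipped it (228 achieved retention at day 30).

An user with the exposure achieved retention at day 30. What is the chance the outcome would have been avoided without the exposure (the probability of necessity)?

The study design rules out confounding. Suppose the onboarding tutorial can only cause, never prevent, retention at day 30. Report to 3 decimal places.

p₁ = P(outcome | exposed) = 1077/2083 = 0.51704
p₀ = P(outcome | unexposed) = 228/2015 = 0.11315
Under exogeneity and monotonicity, PN = (p₁ − p₀) / p₁.
PN = (0.51704 − 0.11315) / 0.51704 = 0.40389 / 0.51704 ≈ 0.7812

PN ≈ 0.781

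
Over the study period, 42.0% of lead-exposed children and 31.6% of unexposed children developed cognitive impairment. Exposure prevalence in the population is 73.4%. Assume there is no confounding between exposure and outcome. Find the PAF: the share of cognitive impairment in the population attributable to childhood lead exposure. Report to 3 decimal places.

PAF ≈ 0.195

p₁ = 0.42, p₀ = 0.316.
Overall risk P(Y=1) = π·p₁ + (1−π)·p₀ = 0.734×0.42 + 0.266×0.316 = 0.39234.
Under exogeneity, PAF = [P(Y=1) − p₀] / P(Y=1).
PAF = (0.39234 − 0.316) / 0.39234 ≈ 0.1946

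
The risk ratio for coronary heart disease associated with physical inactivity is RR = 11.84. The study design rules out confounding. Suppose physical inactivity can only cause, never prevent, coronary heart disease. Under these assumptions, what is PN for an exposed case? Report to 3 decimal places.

PN ≈ 0.916

Under exogeneity and monotonicity, PN = (RR − 1) / RR = 1 − 1/RR.
PN = (11.84 − 1) / 11.84 = 10.84 / 11.84 ≈ 0.9155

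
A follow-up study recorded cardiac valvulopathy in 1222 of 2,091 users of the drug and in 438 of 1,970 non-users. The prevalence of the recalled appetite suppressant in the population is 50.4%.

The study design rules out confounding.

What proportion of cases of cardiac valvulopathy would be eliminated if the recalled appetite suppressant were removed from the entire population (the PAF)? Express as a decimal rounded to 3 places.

PAF ≈ 0.451

p₁ = P(outcome | exposed) = 1222/2091 = 0.58441
p₀ = P(outcome | unexposed) = 438/1970 = 0.22234
Overall risk P(Y=1) = π·p₁ + (1−π)·p₀ = 0.504×0.58441 + 0.496×0.22234 = 0.40482.
Under exogeneity, PAF = [P(Y=1) − p₀] / P(Y=1).
PAF = (0.40482 − 0.22234) / 0.40482 ≈ 0.4508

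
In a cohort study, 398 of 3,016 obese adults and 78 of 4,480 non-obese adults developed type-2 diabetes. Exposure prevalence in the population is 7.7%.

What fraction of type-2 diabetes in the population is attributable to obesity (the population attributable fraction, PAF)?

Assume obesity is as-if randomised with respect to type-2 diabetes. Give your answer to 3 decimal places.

p₁ = P(outcome | exposed) = 398/3016 = 0.13196
p₀ = P(outcome | unexposed) = 78/4480 = 0.017411
Overall risk P(Y=1) = π·p₁ + (1−π)·p₀ = 0.077×0.13196 + 0.923×0.017411 = 0.026231.
Under exogeneity, PAF = [P(Y=1) − p₀] / P(Y=1).
PAF = (0.026231 − 0.017411) / 0.026231 ≈ 0.3363

PAF ≈ 0.336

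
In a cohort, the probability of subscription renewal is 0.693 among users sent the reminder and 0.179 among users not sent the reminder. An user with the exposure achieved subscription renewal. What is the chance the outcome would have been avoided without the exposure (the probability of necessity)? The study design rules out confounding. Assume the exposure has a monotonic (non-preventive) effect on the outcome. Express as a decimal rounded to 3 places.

Let p₁ = 0.693, p₀ = 0.179.
Under exogeneity and monotonicity, PN = (p₁ − p₀) / p₁.
PN = (0.693 − 0.179) / 0.693 = 0.514 / 0.693 ≈ 0.7417

PN ≈ 0.742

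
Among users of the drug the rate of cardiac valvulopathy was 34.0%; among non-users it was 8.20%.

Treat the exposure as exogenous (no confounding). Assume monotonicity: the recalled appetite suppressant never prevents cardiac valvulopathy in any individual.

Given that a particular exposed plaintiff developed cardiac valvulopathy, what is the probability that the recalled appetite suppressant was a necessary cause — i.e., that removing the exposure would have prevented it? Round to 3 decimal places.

PN ≈ 0.759

p₁ = 0.34, p₀ = 0.082.
Under exogeneity and monotonicity, PN = (p₁ − p₀) / p₁.
PN = (0.34 − 0.082) / 0.34 = 0.258 / 0.34 ≈ 0.7588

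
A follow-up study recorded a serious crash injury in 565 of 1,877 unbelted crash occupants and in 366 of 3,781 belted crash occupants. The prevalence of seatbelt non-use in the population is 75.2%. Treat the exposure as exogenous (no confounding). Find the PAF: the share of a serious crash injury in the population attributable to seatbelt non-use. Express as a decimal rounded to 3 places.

p₁ = P(outcome | exposed) = 565/1877 = 0.30101
p₀ = P(outcome | unexposed) = 366/3781 = 0.0968
Overall risk P(Y=1) = π·p₁ + (1−π)·p₀ = 0.752×0.30101 + 0.248×0.0968 = 0.25037.
Under exogeneity, PAF = [P(Y=1) − p₀] / P(Y=1).
PAF = (0.25037 − 0.0968) / 0.25037 ≈ 0.6134

PAF ≈ 0.613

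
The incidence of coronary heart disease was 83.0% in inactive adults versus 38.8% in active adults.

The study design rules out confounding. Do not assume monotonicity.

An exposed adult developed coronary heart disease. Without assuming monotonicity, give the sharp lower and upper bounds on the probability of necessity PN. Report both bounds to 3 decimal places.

p₁ = 0.83, p₀ = 0.388.
Under exogeneity alone the bounds on PN are max{0,(p₁−p₀)/p₁} ≤ PN ≤ min{1,(1−p₀)/p₁}.
  lower = (p₁ − p₀)/p₁ = 0.442 / 0.83 ≈ 0.5325
  upper = min{1, (1 − p₀)/p₁} = 0.612 / 0.83 ≈ 0.7373

0.533 ≤ PN ≤ 0.737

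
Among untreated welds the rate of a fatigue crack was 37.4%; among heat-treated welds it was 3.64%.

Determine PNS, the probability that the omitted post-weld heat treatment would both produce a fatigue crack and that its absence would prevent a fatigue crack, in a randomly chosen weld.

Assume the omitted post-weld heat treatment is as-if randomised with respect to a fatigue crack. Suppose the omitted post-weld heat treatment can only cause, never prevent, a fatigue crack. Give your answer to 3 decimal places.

PNS ≈ 0.338

p₁ = 0.374, p₀ = 0.0364.
Under exogeneity and monotonicity, PNS = p₁ − p₀.
PNS = 0.374 − 0.0364 = 0.3376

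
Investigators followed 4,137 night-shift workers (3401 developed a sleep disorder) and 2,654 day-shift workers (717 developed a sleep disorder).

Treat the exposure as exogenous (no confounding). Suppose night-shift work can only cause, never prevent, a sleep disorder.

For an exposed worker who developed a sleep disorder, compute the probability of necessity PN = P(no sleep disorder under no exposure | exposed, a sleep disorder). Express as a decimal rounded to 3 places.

p₁ = P(outcome | exposed) = 3401/4137 = 0.82209
p₀ = P(outcome | unexposed) = 717/2654 = 0.27016
Under exogeneity and monotonicity, PN = (p₁ − p₀) / p₁.
PN = (0.82209 − 0.27016) / 0.82209 = 0.55194 / 0.82209 ≈ 0.6714

PN ≈ 0.671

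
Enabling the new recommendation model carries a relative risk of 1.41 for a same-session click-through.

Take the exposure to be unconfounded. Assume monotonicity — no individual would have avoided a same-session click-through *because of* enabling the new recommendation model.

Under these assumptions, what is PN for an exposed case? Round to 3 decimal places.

PN ≈ 0.291

Under exogeneity and monotonicity, PN = (RR − 1) / RR = 1 − 1/RR.
PN = (1.41 − 1) / 1.41 = 0.41 / 1.41 ≈ 0.2908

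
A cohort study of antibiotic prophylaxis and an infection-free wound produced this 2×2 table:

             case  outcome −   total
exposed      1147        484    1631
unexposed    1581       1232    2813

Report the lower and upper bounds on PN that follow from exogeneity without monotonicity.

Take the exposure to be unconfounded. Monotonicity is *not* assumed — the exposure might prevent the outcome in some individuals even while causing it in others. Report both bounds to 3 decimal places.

0.201 ≤ PN ≤ 0.623

p₁ = P(outcome | exposed) = 1147/1631 = 0.70325
p₀ = P(outcome | unexposed) = 1581/2813 = 0.56203
Under exogeneity alone the bounds on PN are max{0,(p₁−p₀)/p₁} ≤ PN ≤ min{1,(1−p₀)/p₁}.
  lower = (p₁ − p₀)/p₁ = 0.14122 / 0.70325 ≈ 0.2008
  upper = min{1, (1 − p₀)/p₁} = 0.43797 / 0.70325 ≈ 0.6228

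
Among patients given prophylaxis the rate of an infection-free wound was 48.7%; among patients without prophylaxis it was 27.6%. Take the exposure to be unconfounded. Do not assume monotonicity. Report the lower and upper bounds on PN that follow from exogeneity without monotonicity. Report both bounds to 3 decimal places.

p₁ = 0.487, p₀ = 0.276.
Under exogeneity alone the bounds on PN are max{0,(p₁−p₀)/p₁} ≤ PN ≤ min{1,(1−p₀)/p₁}.
  lower = (p₁ − p₀)/p₁ = 0.211 / 0.487 ≈ 0.4333
  upper = min{1, (1 − p₀)/p₁} = 0.724 / 0.487 ≈ 1.4867 → capped at 1

0.433 ≤ PN ≤ 1.000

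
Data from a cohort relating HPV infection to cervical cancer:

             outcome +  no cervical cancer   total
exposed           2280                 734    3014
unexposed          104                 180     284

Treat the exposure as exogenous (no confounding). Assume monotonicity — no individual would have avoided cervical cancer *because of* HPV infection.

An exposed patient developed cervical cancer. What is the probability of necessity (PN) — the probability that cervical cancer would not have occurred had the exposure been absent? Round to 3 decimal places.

p₁ = P(outcome | exposed) = 2280/3014 = 0.75647
p₀ = P(outcome | unexposed) = 104/284 = 0.3662
Under exogeneity and monotonicity, PN = (p₁ − p₀)/p₁.
PN = (0.75647 − 0.3662) / 0.75647 ≈ 0.5159

PN ≈ 0.516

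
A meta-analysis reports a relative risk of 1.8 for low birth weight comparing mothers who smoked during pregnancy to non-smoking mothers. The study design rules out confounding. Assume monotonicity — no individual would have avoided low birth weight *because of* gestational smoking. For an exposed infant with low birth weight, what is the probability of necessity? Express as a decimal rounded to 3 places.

PN ≈ 0.444

Under exogeneity and monotonicity, PN = (RR − 1) / RR = 1 − 1/RR.
PN = (1.8 − 1) / 1.8 = 0.8 / 1.8 ≈ 0.4444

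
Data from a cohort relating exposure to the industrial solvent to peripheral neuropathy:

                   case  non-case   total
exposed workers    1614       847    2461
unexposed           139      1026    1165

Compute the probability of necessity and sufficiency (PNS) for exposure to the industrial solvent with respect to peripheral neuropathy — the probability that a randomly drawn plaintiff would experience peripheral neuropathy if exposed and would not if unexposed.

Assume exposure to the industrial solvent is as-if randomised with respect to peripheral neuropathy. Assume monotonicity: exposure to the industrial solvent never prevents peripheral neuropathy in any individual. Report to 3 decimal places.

p₁ = P(outcome | exposed) = 1614/2461 = 0.65583
p₀ = P(outcome | unexposed) = 139/1165 = 0.11931
Under exogeneity and monotonicity, PNS = p₁ − p₀.
PNS = 0.65583 − 0.11931 = 0.53652

PNS ≈ 0.537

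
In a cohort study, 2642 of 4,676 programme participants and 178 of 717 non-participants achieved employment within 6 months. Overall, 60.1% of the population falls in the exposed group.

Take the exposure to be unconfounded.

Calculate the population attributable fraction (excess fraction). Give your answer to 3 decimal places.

p₁ = P(outcome | exposed) = 2642/4676 = 0.56501
p₀ = P(outcome | unexposed) = 178/717 = 0.24826
Overall risk P(Y=1) = π·p₁ + (1−π)·p₀ = 0.601×0.56501 + 0.399×0.24826 = 0.43863.
Under exogeneity, PAF = [P(Y=1) − p₀] / P(Y=1).
PAF = (0.43863 − 0.24826) / 0.43863 ≈ 0.4340

PAF ≈ 0.434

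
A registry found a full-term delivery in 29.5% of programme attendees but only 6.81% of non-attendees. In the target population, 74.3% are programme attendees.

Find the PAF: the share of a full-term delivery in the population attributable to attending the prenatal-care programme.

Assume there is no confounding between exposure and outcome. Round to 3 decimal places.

p₁ = 0.295, p₀ = 0.0681.
Overall risk P(Y=1) = π·p₁ + (1−π)·p₀ = 0.743×0.295 + 0.257×0.0681 = 0.23669.
Under exogeneity, PAF = [P(Y=1) − p₀] / P(Y=1).
PAF = (0.23669 − 0.0681) / 0.23669 ≈ 0.7123

PAF ≈ 0.712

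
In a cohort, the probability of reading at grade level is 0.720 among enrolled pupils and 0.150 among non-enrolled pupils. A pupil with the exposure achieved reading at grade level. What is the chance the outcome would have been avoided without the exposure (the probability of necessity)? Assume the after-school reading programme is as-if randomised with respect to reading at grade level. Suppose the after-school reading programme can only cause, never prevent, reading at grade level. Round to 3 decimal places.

Let p₁ = 0.72, p₀ = 0.15.
Under exogeneity and monotonicity, PN = (p₁ − p₀) / p₁.
PN = (0.72 − 0.15) / 0.72 = 0.57 / 0.72 ≈ 0.7917

PN ≈ 0.792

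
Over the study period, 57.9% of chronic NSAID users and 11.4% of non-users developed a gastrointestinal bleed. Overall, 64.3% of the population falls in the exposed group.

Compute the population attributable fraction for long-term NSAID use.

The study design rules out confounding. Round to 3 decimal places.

p₁ = 0.579, p₀ = 0.114.
Overall risk P(Y=1) = π·p₁ + (1−π)·p₀ = 0.643×0.579 + 0.357×0.114 = 0.413.
Under exogeneity, PAF = [P(Y=1) − p₀] / P(Y=1).
PAF = (0.413 − 0.114) / 0.413 ≈ 0.7240

PAF ≈ 0.724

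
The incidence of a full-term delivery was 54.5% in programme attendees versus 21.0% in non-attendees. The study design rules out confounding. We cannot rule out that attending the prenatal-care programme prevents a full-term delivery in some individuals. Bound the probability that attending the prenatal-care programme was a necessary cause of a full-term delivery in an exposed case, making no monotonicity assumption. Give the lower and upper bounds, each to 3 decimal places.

p₁ = 0.545, p₀ = 0.21.
Under exogeneity alone the bounds on PN are max{0,(p₁−p₀)/p₁} ≤ PN ≤ min{1,(1−p₀)/p₁}.
  lower = (p₁ − p₀)/p₁ = 0.335 / 0.545 ≈ 0.6147
  upper = min{1, (1 − p₀)/p₁} = 0.79 / 0.545 ≈ 1.4495 → capped at 1

0.615 ≤ PN ≤ 1.000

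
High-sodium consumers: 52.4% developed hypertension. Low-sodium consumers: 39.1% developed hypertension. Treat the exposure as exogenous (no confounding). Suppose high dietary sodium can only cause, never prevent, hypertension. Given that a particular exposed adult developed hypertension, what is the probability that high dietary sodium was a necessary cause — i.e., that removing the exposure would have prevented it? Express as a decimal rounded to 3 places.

PN ≈ 0.254

p₁ = 0.524, p₀ = 0.391.
Under exogeneity and monotonicity, PN = (p₁ − p₀) / p₁.
PN = (0.524 − 0.391) / 0.524 = 0.133 / 0.524 ≈ 0.2538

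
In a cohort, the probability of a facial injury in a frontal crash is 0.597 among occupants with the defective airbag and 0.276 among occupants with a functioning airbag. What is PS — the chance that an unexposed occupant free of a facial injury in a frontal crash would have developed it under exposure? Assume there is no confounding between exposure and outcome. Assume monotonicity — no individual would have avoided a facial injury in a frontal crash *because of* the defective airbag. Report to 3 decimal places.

Let p₁ = 0.597, p₀ = 0.276.
Under exogeneity and monotonicity, PS = (p₁ − p₀) / (1 − p₀).
PS = (0.597 − 0.276) / (1 − 0.276) = 0.321 / 0.724 ≈ 0.4434

PS ≈ 0.443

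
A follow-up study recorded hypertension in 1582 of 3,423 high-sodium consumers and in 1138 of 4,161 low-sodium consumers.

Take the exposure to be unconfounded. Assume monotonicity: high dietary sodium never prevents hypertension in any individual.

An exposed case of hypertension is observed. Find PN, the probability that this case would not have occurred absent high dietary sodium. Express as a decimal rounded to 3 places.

PN ≈ 0.408

p₁ = P(outcome | exposed) = 1582/3423 = 0.46217
p₀ = P(outcome | unexposed) = 1138/4161 = 0.27349
Under exogeneity and monotonicity, PN = (p₁ − p₀) / p₁.
PN = (0.46217 − 0.27349) / 0.46217 = 0.18868 / 0.46217 ≈ 0.4082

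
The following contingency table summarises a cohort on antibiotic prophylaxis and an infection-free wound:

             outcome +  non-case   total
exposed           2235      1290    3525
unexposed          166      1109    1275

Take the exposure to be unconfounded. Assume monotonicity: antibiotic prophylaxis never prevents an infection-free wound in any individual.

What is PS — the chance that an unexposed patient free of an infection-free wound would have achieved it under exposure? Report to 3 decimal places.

p₁ = P(outcome | exposed) = 2235/3525 = 0.63404
p₀ = P(outcome | unexposed) = 166/1275 = 0.1302
Under exogeneity and monotonicity, PS = (p₁ − p₀)/(1 − p₀).
PS = (0.63404 − 0.1302) / 0.8698 ≈ 0.5793

PS ≈ 0.579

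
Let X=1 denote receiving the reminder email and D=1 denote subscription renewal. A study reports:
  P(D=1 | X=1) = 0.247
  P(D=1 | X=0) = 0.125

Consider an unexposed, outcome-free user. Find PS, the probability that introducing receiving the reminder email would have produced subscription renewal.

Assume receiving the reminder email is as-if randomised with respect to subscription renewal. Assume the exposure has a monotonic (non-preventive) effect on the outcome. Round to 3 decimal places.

Let p₁ = 0.247, p₀ = 0.125.
Under exogeneity and monotonicity, PS = (p₁ − p₀) / (1 − p₀).
PS = (0.247 − 0.125) / (1 − 0.125) = 0.122 / 0.875 ≈ 0.1394

PS ≈ 0.139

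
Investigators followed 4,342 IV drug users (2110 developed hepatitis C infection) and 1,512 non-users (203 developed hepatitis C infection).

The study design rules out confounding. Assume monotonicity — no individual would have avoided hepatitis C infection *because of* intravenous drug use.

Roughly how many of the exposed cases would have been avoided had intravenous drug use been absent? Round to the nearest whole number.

p₁ = P(outcome | exposed) = 2110/4342 = 0.48595
p₀ = P(outcome | unexposed) = 203/1512 = 0.13426
PN = (p₁ − p₀)/p₁ = (0.48595 − 0.13426) / 0.48595 ≈ 0.72372.
Attributable cases ≈ PN × (exposed cases) = 0.72372 × 2110 ≈ 1527.05.

about 1527 cases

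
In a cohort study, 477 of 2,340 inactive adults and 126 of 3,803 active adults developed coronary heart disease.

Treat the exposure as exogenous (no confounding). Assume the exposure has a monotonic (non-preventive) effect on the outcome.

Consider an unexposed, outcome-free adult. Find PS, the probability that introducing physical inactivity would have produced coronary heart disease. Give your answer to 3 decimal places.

p₁ = P(outcome | exposed) = 477/2340 = 0.20385
p₀ = P(outcome | unexposed) = 126/3803 = 0.033132
Under exogeneity and monotonicity, PS = (p₁ − p₀) / (1 − p₀).
PS = (0.20385 − 0.033132) / (1 − 0.033132) = 0.17071 / 0.96687 ≈ 0.1766

PS ≈ 0.177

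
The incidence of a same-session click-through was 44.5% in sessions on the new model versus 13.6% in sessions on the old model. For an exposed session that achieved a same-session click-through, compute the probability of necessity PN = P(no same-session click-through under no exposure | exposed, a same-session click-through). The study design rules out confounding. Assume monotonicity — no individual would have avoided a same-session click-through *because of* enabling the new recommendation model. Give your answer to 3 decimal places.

PN ≈ 0.694

p₁ = 0.445, p₀ = 0.136.
Under exogeneity and monotonicity, PN = (p₁ − p₀) / p₁.
PN = (0.445 − 0.136) / 0.445 = 0.309 / 0.445 ≈ 0.6944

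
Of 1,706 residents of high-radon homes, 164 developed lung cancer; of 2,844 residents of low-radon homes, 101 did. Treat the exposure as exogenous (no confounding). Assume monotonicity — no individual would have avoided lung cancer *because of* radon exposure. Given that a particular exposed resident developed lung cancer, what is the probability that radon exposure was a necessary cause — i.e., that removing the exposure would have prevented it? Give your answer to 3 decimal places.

PN ≈ 0.631

p₁ = P(outcome | exposed) = 164/1706 = 0.096131
p₀ = P(outcome | unexposed) = 101/2844 = 0.035513
Under exogeneity and monotonicity, PN = (p₁ − p₀) / p₁.
PN = (0.096131 − 0.035513) / 0.096131 = 0.060618 / 0.096131 ≈ 0.6306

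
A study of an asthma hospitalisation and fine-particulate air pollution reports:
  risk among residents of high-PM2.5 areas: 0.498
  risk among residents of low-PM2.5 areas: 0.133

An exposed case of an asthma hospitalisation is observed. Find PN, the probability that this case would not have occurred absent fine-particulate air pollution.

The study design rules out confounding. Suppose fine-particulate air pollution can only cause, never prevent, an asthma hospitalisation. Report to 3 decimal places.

Let p₁ = 0.498, p₀ = 0.133.
Under exogeneity and monotonicity, PN = (p₁ − p₀) / p₁.
PN = (0.498 − 0.133) / 0.498 = 0.365 / 0.498 ≈ 0.7329

PN ≈ 0.733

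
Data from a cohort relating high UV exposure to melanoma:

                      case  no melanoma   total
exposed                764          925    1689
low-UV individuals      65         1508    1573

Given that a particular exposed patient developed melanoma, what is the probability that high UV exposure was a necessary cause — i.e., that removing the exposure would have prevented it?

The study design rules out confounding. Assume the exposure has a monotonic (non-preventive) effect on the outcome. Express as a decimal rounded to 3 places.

PN ≈ 0.909

p₁ = P(outcome | exposed) = 764/1689 = 0.45234
p₀ = P(outcome | unexposed) = 65/1573 = 0.041322
Under exogeneity and monotonicity, PN = (p₁ − p₀)/p₁.
PN = (0.45234 − 0.041322) / 0.45234 ≈ 0.9086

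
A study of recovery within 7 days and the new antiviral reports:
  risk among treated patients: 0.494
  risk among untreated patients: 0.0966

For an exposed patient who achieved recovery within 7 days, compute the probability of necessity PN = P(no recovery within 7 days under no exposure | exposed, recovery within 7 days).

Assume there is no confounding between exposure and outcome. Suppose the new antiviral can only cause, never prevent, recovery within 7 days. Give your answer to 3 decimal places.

Let p₁ = 0.494, p₀ = 0.0966.
Under exogeneity and monotonicity, PN = (p₁ − p₀) / p₁.
PN = (0.494 − 0.0966) / 0.494 = 0.3974 / 0.494 ≈ 0.8045

PN ≈ 0.804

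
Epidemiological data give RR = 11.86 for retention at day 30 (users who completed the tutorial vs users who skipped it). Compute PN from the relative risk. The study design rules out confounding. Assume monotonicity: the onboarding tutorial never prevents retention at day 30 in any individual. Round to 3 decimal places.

PN ≈ 0.916

Under exogeneity and monotonicity, PN = (RR − 1) / RR = 1 − 1/RR.
PN = (11.86 − 1) / 11.86 = 10.86 / 11.86 ≈ 0.9157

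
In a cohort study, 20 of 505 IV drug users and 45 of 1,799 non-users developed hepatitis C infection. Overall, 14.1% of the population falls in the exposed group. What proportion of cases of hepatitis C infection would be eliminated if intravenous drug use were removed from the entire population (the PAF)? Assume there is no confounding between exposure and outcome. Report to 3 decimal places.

PAF ≈ 0.076

p₁ = P(outcome | exposed) = 20/505 = 0.039604
p₀ = P(outcome | unexposed) = 45/1799 = 0.025014
Overall risk P(Y=1) = π·p₁ + (1−π)·p₀ = 0.141×0.039604 + 0.859×0.025014 = 0.027071.
Under exogeneity, PAF = [P(Y=1) − p₀] / P(Y=1).
PAF = (0.027071 − 0.025014) / 0.027071 ≈ 0.0760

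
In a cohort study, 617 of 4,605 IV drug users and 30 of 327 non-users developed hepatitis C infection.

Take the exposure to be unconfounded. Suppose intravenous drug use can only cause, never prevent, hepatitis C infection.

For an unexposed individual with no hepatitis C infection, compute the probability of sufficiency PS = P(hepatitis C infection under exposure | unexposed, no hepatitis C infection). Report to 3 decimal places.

PS ≈ 0.047

p₁ = P(outcome | exposed) = 617/4605 = 0.13398
p₀ = P(outcome | unexposed) = 30/327 = 0.091743
Under exogeneity and monotonicity, PS = (p₁ − p₀) / (1 − p₀).
PS = (0.13398 − 0.091743) / (1 − 0.091743) = 0.042242 / 0.90826 ≈ 0.0465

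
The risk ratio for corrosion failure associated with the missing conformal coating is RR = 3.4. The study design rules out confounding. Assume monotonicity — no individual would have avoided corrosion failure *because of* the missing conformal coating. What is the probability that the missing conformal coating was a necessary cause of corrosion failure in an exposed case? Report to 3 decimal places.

Under exogeneity and monotonicity, PN = (RR − 1) / RR = 1 − 1/RR.
PN = (3.4 − 1) / 3.4 = 2.4 / 3.4 ≈ 0.7059

PN ≈ 0.706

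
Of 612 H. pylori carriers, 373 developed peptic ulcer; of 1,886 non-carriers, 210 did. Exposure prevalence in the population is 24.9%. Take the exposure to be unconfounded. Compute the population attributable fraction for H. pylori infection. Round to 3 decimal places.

p₁ = P(outcome | exposed) = 373/612 = 0.60948
p₀ = P(outcome | unexposed) = 210/1886 = 0.11135
Overall risk P(Y=1) = π·p₁ + (1−π)·p₀ = 0.249×0.60948 + 0.751×0.11135 = 0.23538.
Under exogeneity, PAF = [P(Y=1) − p₀] / P(Y=1).
PAF = (0.23538 − 0.11135) / 0.23538 ≈ 0.5270

PAF ≈ 0.527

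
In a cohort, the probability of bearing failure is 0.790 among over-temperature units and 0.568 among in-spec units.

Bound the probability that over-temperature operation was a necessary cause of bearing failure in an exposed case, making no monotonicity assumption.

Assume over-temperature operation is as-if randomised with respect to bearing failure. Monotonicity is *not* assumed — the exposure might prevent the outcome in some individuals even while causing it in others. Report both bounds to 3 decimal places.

0.281 ≤ PN ≤ 0.547

Let p₁ = 0.79, p₀ = 0.568.
Under exogeneity alone the bounds on PN are max{0,(p₁−p₀)/p₁} ≤ PN ≤ min{1,(1−p₀)/p₁}.
  lower = (p₁ − p₀)/p₁ = 0.222 / 0.79 ≈ 0.2810
  upper = min{1, (1 − p₀)/p₁} = 0.432 / 0.79 ≈ 0.5468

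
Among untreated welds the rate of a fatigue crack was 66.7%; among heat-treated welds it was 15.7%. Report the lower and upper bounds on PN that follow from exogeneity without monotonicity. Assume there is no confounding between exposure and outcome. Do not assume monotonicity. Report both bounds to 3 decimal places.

0.765 ≤ PN ≤ 1.000

p₁ = 0.667, p₀ = 0.157.
Under exogeneity alone the bounds on PN are max{0,(p₁−p₀)/p₁} ≤ PN ≤ min{1,(1−p₀)/p₁}.
  lower = (p₁ − p₀)/p₁ = 0.51 / 0.667 ≈ 0.7646
  upper = min{1, (1 − p₀)/p₁} = 0.843 / 0.667 ≈ 1.2639 → capped at 1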